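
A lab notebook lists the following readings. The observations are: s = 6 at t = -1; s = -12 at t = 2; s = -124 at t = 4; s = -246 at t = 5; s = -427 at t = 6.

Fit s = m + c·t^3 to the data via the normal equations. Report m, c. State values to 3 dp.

From the data, Σ1 = 5, Σt^3 = 412, Σt^3·t^3 = 66442.
Right-hand side: Σs = -803, Σt^3·s = -131020.
XᵀX·[m, c]ᵀ = Xᵀs becomes [[5, 412]; [412, 66442]]·[m, c]ᵀ = [-803, -131020]ᵀ.
det = 5·66442 − 412² = 162466.
m = ((-803)·66442 − 412·(-131020))/162466 = 313657/81233; c = (5·(-131020) − 412·(-803))/162466 = -162132/81233.

m = 3.861, c = -1.996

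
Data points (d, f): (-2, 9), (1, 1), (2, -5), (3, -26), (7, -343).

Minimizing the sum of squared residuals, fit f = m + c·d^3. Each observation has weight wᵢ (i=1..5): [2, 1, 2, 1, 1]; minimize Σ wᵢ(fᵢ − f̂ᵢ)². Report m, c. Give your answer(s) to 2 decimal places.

Normal-equation sums: Σwᵢ·1 = 7, Σwᵢ·d^3 = 371, Σwᵢ·d^3·d^3 = 118635.
Moment sums: Σwᵢ·f = -360, Σwᵢ·d^3·f = -118574.
Determinant 7·118635 − 371² = 692804.
m = ((-360)·118635 − 371·(-118574))/692804 = 641177/346402; c = (7·(-118574) − 371·(-360))/692804 = -49747/49486.

m = 1.85, c = -1.01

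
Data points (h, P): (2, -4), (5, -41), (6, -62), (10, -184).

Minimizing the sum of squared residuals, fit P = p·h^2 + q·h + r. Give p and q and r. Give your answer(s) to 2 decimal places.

The normal equations are: 11937·p + 1349·q + 165·r = -21673;  1349·p + 165·q + 23·r = -2425;  165·p + 23·q + 4·r = -291.
Inverting the 3×3 Gram matrix, [p, q, r]ᵀ = [-3945/1958, 3269/1958, 745/979]ᵀ.

p = -2.01, q = 1.67, r = 0.76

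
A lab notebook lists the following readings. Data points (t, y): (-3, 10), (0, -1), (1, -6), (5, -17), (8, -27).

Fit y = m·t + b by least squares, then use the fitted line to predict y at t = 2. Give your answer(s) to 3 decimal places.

Forming AᵀA = [[99, 11]; [11, 5]] and Aᵀy = [-337, -41]ᵀ gives AᵀA·[m, b]ᵀ = Aᵀy.
det = 99·5 − 11² = 374.
m = ((-337)·5 − 11·(-41))/374 = -617/187; b = (99·(-41) − 11·(-337))/374 = -16/17.
At t = 2: ŷ = (-617/187)·(2) + (-16/17)·(1) = -1410/187.

ŷ = -7.540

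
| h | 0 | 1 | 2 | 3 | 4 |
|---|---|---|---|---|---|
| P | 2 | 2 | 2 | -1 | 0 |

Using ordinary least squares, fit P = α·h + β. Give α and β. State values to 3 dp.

α = -0.700, β = 2.400

XᵀX·[α, β]ᵀ = XᵀP reads: 30·α + 10·β = 3;  10·α + 5·β = 5.
Δ = 30·5 − 10² = 50.
α = (3·5 − 10·5)/50 = -7/10; β = (30·5 − 10·3)/50 = 12/5.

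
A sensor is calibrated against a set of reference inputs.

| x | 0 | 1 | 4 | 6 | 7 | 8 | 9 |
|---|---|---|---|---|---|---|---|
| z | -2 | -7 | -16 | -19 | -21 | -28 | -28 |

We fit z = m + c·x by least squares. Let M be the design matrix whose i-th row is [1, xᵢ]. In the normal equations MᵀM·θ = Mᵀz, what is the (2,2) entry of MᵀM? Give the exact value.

Row 2 ↔ basis x, column 2 ↔ basis x, so (MᵀM)_{2,2} = Σᵢ (x)·(x) = (0)·(0) + (1)·(1) + (4)·(4) + (6)·(6) + (7)·(7) + (8)·(8) + (9)·(9) = 247.

247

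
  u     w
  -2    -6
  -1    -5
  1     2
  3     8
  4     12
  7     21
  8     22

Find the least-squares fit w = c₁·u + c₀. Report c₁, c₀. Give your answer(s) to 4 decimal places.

c₁ = 2.9901, c₀ = -0.8289

Sums needed: Σu·u = 144, Σu = 20, Σ1 = 7.
Right-hand side: Σu·w = 414, Σw = 54.
MᵀM·[c₁, c₀]ᵀ = Mᵀw becomes [[144, 20]; [20, 7]]·[c₁, c₀]ᵀ = [414, 54]ᵀ.
Δ = 144·7 − 20² = 608.
c₁ = (414·7 − 20·54)/608 = 909/304; c₀ = (144·54 − 20·414)/608 = -63/76.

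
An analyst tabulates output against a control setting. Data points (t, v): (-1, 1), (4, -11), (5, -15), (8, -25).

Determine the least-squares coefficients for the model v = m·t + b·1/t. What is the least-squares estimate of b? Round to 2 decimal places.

b = 2.28

Normal-equation sums: Σt·t = 106, Σt·1/t = 4, Σ1/t·1/t = 1789/1600.
For Mᵀv: Σt·v = -320, Σ1/t·v = -79/8.
Normal equations: [[106, 4]; [4, 1789/1600]]·[m, b]ᵀ = [-320, -79/8]ᵀ.
Eliminating b: (1789/1600)·(row 1) − 4·(row 2) gives (82017/800)·m = (1789/1600)·(-320) − 4·(-79/8) = -3183/10, so m = -84880/27339.
Then b = ((-79/8) − 4·(-84880/27339))/(1789/1600) = 62200/27339.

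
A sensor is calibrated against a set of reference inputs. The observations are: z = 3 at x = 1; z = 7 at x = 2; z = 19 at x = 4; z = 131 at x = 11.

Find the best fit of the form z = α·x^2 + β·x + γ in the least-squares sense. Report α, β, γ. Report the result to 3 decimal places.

With design matrix M, MᵀM = [[14914, 1404, 142]; [1404, 142, 18]; [142, 18, 4]] and Mᵀz = [16186, 1534, 160]ᵀ.
Solving the 3×3 system (Gaussian elimination) gives α = 1513/1419, β = -13/473, γ = 3224/1419.

α = 1.066, β = -0.027, γ = 2.272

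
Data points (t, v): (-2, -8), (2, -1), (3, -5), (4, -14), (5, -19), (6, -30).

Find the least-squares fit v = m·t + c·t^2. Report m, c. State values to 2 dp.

Setting ∂/∂m … = 0 gives: 94·m + 432·c = -332;  432·m + 2290·c = -1860.
Eliminating c: 2290·(row 1) − 432·(row 2) gives 28636·m = 2290·(-332) − 432·(-1860) = 43240, so m = 10810/7159.
Then c = ((-1860) − 432·(10810/7159))/2290 = -7854/7159.

m = 1.51, c = -1.10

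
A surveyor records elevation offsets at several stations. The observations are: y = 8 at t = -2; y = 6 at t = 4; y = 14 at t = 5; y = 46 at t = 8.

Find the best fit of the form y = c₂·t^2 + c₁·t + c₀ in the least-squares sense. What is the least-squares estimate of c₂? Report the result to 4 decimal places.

c₂ = 1.0132

Normal-equation sums: Σt^2·t^2 = 4993, Σt^2·t = 693, Σt^2 = 109, Σt·t = 109, Σt = 15, Σ1 = 4.
Right-hand side: Σt^2·y = 3422, Σt·y = 446, Σy = 74.
Row-reducing yields c₂ = 1458/1439, c₁ = -3260/1439, c₀ = -884/1439.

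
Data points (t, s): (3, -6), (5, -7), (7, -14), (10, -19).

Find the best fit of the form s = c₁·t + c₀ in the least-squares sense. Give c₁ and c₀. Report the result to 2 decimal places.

Sums needed: Σt·t = 183, Σt = 25, Σ1 = 4.
For Mᵀs: Σt·s = -341, Σs = -46.
Eliminating c₀: 4·(row 1) − 25·(row 2) gives 107·c₁ = 4·(-341) − 25·(-46) = -214, so c₁ = -2.
Then c₀ = ((-46) − 25·(-2))/4 = 1.

c₁ = -2.00, c₀ = 1.00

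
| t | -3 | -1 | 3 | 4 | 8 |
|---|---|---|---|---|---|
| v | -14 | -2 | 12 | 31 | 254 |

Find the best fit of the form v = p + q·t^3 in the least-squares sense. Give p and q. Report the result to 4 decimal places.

p = -1.0912, q = 0.4982

Entries of AᵀA: Σ1 = 5, Σt^3 = 575, Σt^3·t^3 = 267699.
For Aᵀv: Σv = 281, Σt^3·v = 132736.
Δ = 5·267699 − 575² = 1007870.
p = (281·267699 − 575·132736)/1007870 = -1099781/1007870; q = (5·132736 − 575·281)/1007870 = 100421/201574.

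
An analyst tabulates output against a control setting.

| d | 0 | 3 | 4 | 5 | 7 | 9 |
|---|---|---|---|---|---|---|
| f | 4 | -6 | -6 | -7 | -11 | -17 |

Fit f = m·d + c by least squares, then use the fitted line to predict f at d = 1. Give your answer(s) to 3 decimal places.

f̂ = 0.736

With design matrix X, XᵀX = [[180, 28]; [28, 6]] and Xᵀf = [-307, -43]ᵀ.
Determinant 180·6 − 28² = 296.
m = ((-307)·6 − 28·(-43))/296 = -319/148; c = (180·(-43) − 28·(-307))/296 = 107/37.
At d = 1: f̂ = (-319/148)·(1) + (107/37)·(1) = 109/148.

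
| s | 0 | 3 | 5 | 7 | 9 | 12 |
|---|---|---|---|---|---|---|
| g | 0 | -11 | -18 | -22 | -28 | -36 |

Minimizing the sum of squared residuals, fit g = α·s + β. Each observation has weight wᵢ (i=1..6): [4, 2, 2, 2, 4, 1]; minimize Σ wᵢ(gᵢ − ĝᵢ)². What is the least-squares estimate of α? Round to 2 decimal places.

α = -3.04

Setting ∂/∂α … = 0 gives: 634·α + 78·β = -1994;  78·α + 15·β = -250.
det = 634·15 − 78² = 3426.
α = ((-1994)·15 − 78·(-250))/3426 = -1735/571; β = (634·(-250) − 78·(-1994))/3426 = -1484/1713.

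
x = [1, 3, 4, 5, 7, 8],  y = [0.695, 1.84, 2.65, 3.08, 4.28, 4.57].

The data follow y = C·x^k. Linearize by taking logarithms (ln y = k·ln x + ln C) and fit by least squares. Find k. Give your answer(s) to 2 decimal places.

Let Y = ln y. Fitting Y = k·ln x + ln C by least squares:
XᵀX = [[13.8297, 8.1197]; [8.1197, 6]], rhs = [9.8204, 5.3189]ᵀ  (here Σln x = 8.1197, Σ(ln x)² = 13.8297, Σln y = 5.3189, Σln x·ln y = 9.8204).
Δ = 13.8297·6 − (8.1197)² = 17.0487; k = (9.8204·6 − 8.1197·5.3189)/17.0487 = 0.92294, ln C = (13.8297·5.3189 − 8.1197·9.8204)/17.0487 = -0.36252.

k = 0.92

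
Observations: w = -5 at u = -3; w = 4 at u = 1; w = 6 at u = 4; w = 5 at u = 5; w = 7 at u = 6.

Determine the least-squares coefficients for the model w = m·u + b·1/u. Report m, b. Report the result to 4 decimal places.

m = 1.0830, b = 3.1566

Sums needed: Σu·u = 87, Σu·1/u = 5, Σ1/u·1/u = 4469/3600.
For Aᵀw: Σu·w = 110, Σ1/u·w = 28/3.
So AᵀA·[m, b]ᵀ = Aᵀw: [[87, 5]; [5, 4469/3600]]·[m, b]ᵀ = [110, 28/3]ᵀ.
Determinant 87·(4469/3600) − 5² = 99601/1200.
m = (110·(4469/3600) − 5·(28/3))/(99601/1200) = 323590/298803; b = (87·(28/3) − 5·110)/(99601/1200) = 314400/99601.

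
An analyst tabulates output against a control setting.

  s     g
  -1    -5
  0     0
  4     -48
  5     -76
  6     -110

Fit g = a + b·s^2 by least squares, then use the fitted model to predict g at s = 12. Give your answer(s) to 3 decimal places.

Entries of AᵀA: Σ1 = 5, Σs^2 = 78, Σs^2·s^2 = 2178.
And Σg = -239, Σs^2·g = -6633.
Normal equations: [[5, 78]; [78, 2178]]·[a, b]ᵀ = [-239, -6633]ᵀ.
Eliminating b: 2178·(row 1) − 78·(row 2) gives 4806·a = 2178·(-239) − 78·(-6633) = -3168, so a = -176/267.
Then b = ((-6633) − 78·(-176/267))/2178 = -4841/1602.
At s = 12: ĝ = (-176/267)·(1) + (-4841/1602)·(144) = -116360/267.

ĝ = -435.805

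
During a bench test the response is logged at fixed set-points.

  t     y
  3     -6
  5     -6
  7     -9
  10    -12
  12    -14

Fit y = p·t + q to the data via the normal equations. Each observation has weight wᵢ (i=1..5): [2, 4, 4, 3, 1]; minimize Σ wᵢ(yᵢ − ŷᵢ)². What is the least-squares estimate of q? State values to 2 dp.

With design matrix X, XᵀWX = [[758, 96]; [96, 14]] and XᵀWy = [-936, -122]ᵀ.
Δ = 758·14 − 96² = 1396.
p = ((-936)·14 − 96·(-122))/1396 = -348/349; q = (758·(-122) − 96·(-936))/1396 = -655/349.

q = -1.88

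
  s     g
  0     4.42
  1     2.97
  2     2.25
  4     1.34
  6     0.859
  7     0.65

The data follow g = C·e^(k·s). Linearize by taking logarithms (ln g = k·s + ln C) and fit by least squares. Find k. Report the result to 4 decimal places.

With ln gᵢ as the transformed response and sᵢ as the regressor:
XᵀX = [[106.0000, 20.0000]; [20.0000, 6]], rhs = [-0.0463, 3.0955]ᵀ  (here Σs = 20.0000, Σ(s)² = 106.0000, Σln g = 3.0955, Σs·ln g = -0.0463).
Δ = 106.0000·6 − (20.0000)² = 236.0000; k = (-0.0463·6 − 20.0000·3.0955)/236.0000 = -0.26351, ln C = (106.0000·3.0955 − 20.0000·-0.0463)/236.0000 = 1.39429.

k = -0.2635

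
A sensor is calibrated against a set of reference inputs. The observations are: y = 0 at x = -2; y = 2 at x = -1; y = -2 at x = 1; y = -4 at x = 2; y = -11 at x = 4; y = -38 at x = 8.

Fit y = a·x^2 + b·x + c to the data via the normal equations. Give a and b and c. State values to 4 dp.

The normal equations are: 4386·a + 576·b + 90·c = -2624;  576·a + 90·b + 12·c = -360;  90·a + 12·b + 6·c = -53.
(Σx^2·x^2 = 4386, Σx^2·x = 576, Σx^2 = 90, Σx·x = 90, Σx = 12, Σ1 = 6, Σx^2·y = -2624, Σx·y = -360, Σy = -53.)
Solving the 3×3 system (Gaussian elimination) gives a = -61/132, b = -71/66, c = 1/4.

a = -0.4621, b = -1.0758, c = 0.2500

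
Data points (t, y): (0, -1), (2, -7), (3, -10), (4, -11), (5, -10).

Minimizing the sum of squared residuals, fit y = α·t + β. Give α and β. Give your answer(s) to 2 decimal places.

From the data, Σt·t = 54, Σt = 14, Σ1 = 5.
For Aᵀy: Σt·y = -138, Σy = -39.
Determinant 54·5 − 14² = 74.
α = ((-138)·5 − 14·(-39))/74 = -72/37; β = (54·(-39) − 14·(-138))/74 = -87/37.

α = -1.95, β = -2.35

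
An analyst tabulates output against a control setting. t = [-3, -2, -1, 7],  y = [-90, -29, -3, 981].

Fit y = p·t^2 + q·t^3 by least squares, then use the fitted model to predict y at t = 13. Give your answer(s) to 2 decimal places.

ŷ = 6430.54

The normal equations are: 2499·p + 16531·q = 47140;  16531·p + 118443·q = 339148.
(Σt^2·t^2 = 2499, Σt^2·t^3 = 16531, Σt^3·t^3 = 118443, Σt^2·y = 47140, Σt^3·y = 339148.)
Δ = 2499·118443 − 16531² = 22715096.
p = (47140·118443 − 16531·339148)/22715096 = -2881571/2839387; q = (2499·339148 − 16531·47140)/22715096 = 8532439/2839387.
At t = 13: ŷ = (-2881571/2839387)·(169) + (8532439/2839387)·(2197) = 18258782984/2839387.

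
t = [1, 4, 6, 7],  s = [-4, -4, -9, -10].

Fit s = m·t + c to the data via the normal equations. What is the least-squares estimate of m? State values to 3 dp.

m = -1.071

From the data, Σt·t = 102, Σt = 18, Σ1 = 4.
Moment sums: Σt·s = -144, Σs = -27.
So XᵀX·[m, c]ᵀ = Xᵀs: [[102, 18]; [18, 4]]·[m, c]ᵀ = [-144, -27]ᵀ.
Δ = 102·4 − 18² = 84.
m = ((-144)·4 − 18·(-27))/84 = -15/14; c = (102·(-27) − 18·(-144))/84 = -27/14.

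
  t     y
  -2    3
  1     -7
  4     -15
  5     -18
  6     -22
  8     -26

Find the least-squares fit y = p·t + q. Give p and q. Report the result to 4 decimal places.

p = -2.9286, q = -3.4286

Entries of MᵀM: Σt·t = 146, Σt = 22, Σ1 = 6.
Moment sums: Σt·y = -503, Σy = -85.
So MᵀM·[p, q]ᵀ = Mᵀy: [[146, 22]; [22, 6]]·[p, q]ᵀ = [-503, -85]ᵀ.
Eliminating q: 6·(row 1) − 22·(row 2) gives 392·p = 6·(-503) − 22·(-85) = -1148, so p = -41/14.
Then q = ((-85) − 22·(-41/14))/6 = -24/7.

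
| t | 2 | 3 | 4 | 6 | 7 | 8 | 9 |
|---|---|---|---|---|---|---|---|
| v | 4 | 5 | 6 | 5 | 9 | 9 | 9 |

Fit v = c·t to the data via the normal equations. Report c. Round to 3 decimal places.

c = 1.131

AᵀA·[c]ᵀ = Aᵀv reads: 259·c = 293.
c = 293/259 = 1.13127.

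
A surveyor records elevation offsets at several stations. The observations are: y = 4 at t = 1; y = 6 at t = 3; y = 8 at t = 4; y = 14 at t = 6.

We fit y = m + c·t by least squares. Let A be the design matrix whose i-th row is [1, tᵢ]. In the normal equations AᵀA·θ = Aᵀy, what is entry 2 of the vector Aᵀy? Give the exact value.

Entry 2 ↔ basis t, so (Aᵀy)_{2} = Σᵢ (t)·yᵢ = (1)·(4) + (3)·(6) + (4)·(8) + (6)·(14) = 138.

138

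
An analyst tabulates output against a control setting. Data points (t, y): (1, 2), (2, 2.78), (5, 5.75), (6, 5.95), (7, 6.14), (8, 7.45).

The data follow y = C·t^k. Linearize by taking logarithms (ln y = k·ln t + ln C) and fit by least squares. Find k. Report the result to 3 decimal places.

Let Y = ln y. Fitting Y = k·ln t + ln C by least squares:
Σln t = 8.1197, Σ(ln t)² = 14.3918, Σln y = 9.0712, Σln t·ln y = 14.4268.
Equations: 14.3918·k + 8.1197·ln C = 14.4268;  8.1197·k + 6·ln C = 9.0712.
Δ = 14.3918·6 − (8.1197)² = 20.4213; k = (14.4268·6 − 8.1197·9.0712)/20.4213 = 0.63195, ln C = (14.3918·9.0712 − 8.1197·14.4268)/20.4213 = 0.65667.

k = 0.632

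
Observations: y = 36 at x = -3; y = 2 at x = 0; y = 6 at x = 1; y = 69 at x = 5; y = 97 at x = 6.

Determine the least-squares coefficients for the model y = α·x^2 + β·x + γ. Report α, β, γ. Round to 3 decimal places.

α = 2.921, β = -1.823, γ = 3.797

The normal system MᵀM·[α, β, γ]ᵀ = Mᵀy is [[2003, 315, 71]; [315, 71, 9]; [71, 9, 5]]·[α, β, γ]ᵀ = [5547, 825, 210]ᵀ.
Inverting the 3×3 Gram matrix, [α, β, γ]ᵀ = [47403/16226, -29577/16226, 30804/8113]ᵀ.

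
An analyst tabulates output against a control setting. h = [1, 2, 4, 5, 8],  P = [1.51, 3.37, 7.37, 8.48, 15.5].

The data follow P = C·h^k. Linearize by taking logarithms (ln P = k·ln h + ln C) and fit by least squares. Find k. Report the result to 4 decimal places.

Taking logs, ln P = k·ln h + ln C, so regress ln P on ln h.
Over the data: Σln h = 5.7683, Σ(ln h)² = 9.3166, Σln P = 8.5030, Σln h·ln P = 12.7511.
Normal system: [[9.3166, 5.7683]; [5.7683, 5]]·[k, ln C]ᵀ = [12.7511, 8.5030]ᵀ.
Solving (det = 13.3096): k = 1.10501, ln C = 0.42579.

k = 1.1050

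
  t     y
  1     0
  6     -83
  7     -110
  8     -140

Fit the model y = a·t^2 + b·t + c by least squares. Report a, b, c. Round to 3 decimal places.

a = -1.696, b = -4.744, c = 6.443

Entries of AᵀA: Σt^2·t^2 = 7794, Σt^2·t = 1072, Σt^2 = 150, Σt·t = 150, Σt = 22, Σ1 = 4.
Moment sums: Σt^2·y = -17338, Σt·y = -2388, Σy = -333.
AᵀA·[a, b, c]ᵀ = Aᵀy becomes [[7794, 1072, 150]; [1072, 150, 22]; [150, 22, 4]]·[a, b, c]ᵀ = [-17338, -2388, -333]ᵀ.
Row-reducing yields a = -3209/1892, b = -8975/1892, c = 12191/1892.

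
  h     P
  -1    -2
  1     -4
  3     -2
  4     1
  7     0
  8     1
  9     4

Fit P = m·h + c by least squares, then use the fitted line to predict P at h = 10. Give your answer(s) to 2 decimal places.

P̂ = 2.97

Entries of AᵀA: Σh·h = 221, Σh = 31, Σ1 = 7.
And Σh·P = 40, ΣP = -2.
So AᵀA·[m, c]ᵀ = AᵀP: [[221, 31]; [31, 7]]·[m, c]ᵀ = [40, -2]ᵀ.
Δ = 221·7 − 31² = 586.
m = (40·7 − 31·(-2))/586 = 171/293; c = (221·(-2) − 31·40)/586 = -841/293.
At h = 10: P̂ = (171/293)·(10) + (-841/293)·(1) = 869/293.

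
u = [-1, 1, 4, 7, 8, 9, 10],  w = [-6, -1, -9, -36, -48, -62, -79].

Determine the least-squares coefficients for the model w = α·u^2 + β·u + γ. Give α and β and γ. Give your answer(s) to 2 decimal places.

The normal equations are: 23316·α + 2648·β + 312·γ = -17909;  2648·α + 312·β + 38·γ = -2015;  312·α + 38·β + 7·γ = -241.
Solving the 3×3 system (Gaussian elimination) gives α = -29147/29428, β = 331903/147140, γ = -185981/73570.

α = -0.99, β = 2.26, γ = -2.53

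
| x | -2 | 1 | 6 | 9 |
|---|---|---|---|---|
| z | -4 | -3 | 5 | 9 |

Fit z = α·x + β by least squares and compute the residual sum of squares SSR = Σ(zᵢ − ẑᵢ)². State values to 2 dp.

From the data, Σx·x = 122, Σx = 14, Σ1 = 4.
And Σx·z = 116, Σz = 7.
Eliminating β: 4·(row 1) − 14·(row 2) gives 292·α = 4·116 − 14·7 = 366, so α = 183/146.
Then β = (7 − 14·(183/146))/4 = -385/146.
Residuals: 167/146, -118/73, 17/146, 26/73; SSR = 593/146.

SSR = 4.06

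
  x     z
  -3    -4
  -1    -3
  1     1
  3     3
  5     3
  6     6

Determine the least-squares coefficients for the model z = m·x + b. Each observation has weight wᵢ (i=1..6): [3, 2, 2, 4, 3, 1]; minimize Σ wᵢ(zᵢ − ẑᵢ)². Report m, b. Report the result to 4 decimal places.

m = 1.0272, b = -0.9102

Forming MᵀWM = [[178, 24]; [24, 15]] and MᵀWz = [161, 11]ᵀ gives MᵀWM·[m, b]ᵀ = MᵀWz.
det = 178·15 − 24² = 2094.
m = (161·15 − 24·11)/2094 = 717/698; b = (178·11 − 24·161)/2094 = -953/1047.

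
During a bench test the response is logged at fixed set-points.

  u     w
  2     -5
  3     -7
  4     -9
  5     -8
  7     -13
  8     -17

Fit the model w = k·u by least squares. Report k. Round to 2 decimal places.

Sums needed: Σu·u = 167.
And Σu·w = -334.
MᵀM·[k]ᵀ = Mᵀw becomes [[167]]·[k]ᵀ = [-334]ᵀ.
k = (-334)/167 = -2.

k = -2.00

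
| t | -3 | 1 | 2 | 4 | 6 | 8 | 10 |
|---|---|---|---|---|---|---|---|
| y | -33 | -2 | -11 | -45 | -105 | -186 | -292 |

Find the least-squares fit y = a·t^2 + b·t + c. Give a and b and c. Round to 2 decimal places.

Setting ∂/∂a … = 0 gives: 15746·a + 1774·b + 230·c = -45947;  1774·a + 230·b + 28·c = -5143;  230·a + 28·b + 7·c = -674.
(Σt^2·t^2 = 15746, Σt^2·t = 1774, Σt^2 = 230, Σt·t = 230, Σt = 28, Σ1 = 7, Σt^2·y = -45947, Σt·y = -5143, Σy = -674.)
Solving the 3×3 system (Gaussian elimination) gives a = -104827/34558, b = 21012/17279, c = -25611/17279.

a = -3.03, b = 1.22, c = -1.48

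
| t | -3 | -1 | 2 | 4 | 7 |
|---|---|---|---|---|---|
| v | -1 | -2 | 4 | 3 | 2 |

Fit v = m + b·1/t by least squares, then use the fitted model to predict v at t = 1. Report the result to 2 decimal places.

v̂ = 5.77

MᵀM·[m, b]ᵀ = Mᵀv reads: 5·m + (-37/84)·b = 6;  (-37/84)·m + (10189/7056)·b = 451/84.
(Σ1 = 5, Σ1/t = -37/84, Σ1/t·1/t = 10189/7056, Σv = 6, Σ1/t·v = 451/84.)
Eliminating b: (10189/7056)·(row 1) − (-37/84)·(row 2) gives (6197/882)·m = (10189/7056)·6 − (-37/84)·(451/84) = 77821/7056, so m = 77821/49576.
Then b = ((451/84) − (-37/84)·(77821/49576))/(10189/7056) = 52017/12394.
At t = 1: v̂ = (77821/49576)·(1) + (52017/12394)·(1) = 285889/49576.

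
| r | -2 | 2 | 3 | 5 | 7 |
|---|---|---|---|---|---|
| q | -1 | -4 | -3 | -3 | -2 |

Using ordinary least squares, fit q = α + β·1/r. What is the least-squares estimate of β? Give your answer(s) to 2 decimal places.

Forming AᵀA = [[5, 71/105]; [71/105, 14807/22050]] and Aᵀq = [-13, -237/70]ᵀ gives AᵀA·[α, β]ᵀ = Aᵀq.
det = 5·(14807/22050) − (71/105)² = 63953/22050.
α = ((-13)·(14807/22050) − (71/105)·(-237/70))/(63953/22050) = -142010/63953; β = (5·(-237/70) − (71/105)·(-13))/(63953/22050) = -179445/63953.

β = -2.81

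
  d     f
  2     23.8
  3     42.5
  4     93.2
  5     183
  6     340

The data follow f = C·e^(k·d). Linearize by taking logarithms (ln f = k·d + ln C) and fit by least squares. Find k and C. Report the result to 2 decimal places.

Let Y = ln f. Fitting Y = k·d + ln C by least squares:
Σd = 20.0000, Σ(d)² = 90.0000, Σln f = 22.4924, Σd·ln f = 96.7480.
Equations: 90.0000·k + 20.0000·ln C = 96.7480;  20.0000·k + 5·ln C = 22.4924.
Δ = 90.0000·5 − (20.0000)² = 50.0000; k = (96.7480·5 − 20.0000·22.4924)/50.0000 = 0.67785, ln C = (90.0000·22.4924 − 20.0000·96.7480)/50.0000 = 1.78707, so C = exp(1.78707) = 5.97195.

k = 0.68, C = 5.97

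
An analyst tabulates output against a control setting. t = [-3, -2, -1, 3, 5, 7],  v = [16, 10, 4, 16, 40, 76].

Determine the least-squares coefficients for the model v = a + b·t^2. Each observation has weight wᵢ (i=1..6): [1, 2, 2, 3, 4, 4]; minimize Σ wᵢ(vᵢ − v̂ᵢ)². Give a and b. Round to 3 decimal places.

a = 2.904, b = 1.490

Normal-equation sums: Σwᵢ·1 = 16, Σwᵢ·t^2 = 342, Σwᵢ·t^2·t^2 = 12462.
And Σwᵢ·v = 556, Σwᵢ·t^2·v = 19560.
AᵀWA·[a, b]ᵀ = AᵀWv becomes [[16, 342]; [342, 12462]]·[a, b]ᵀ = [556, 19560]ᵀ.
Eliminating b: 12462·(row 1) − 342·(row 2) gives 82428·a = 12462·556 − 342·19560 = 239352, so a = 19946/6869.
Then b = (19560 − 342·(19946/6869))/12462 = 10234/6869.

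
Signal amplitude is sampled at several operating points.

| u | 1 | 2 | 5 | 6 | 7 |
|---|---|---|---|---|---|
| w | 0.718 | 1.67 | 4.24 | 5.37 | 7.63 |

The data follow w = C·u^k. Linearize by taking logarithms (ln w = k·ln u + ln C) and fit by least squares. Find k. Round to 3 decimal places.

k = 1.154

Let Y = ln w. Fitting Y = k·ln u + ln C by least squares:
Over the data: Σln u = 6.0403, Σ(ln u)² = 10.0677, Σln w = 5.3390, Σln u·ln w = 9.6463.
Normal system: [[10.0677, 6.0403]; [6.0403, 5]]·[k, ln C]ᵀ = [9.6463, 5.3390]ᵀ.
Δ = 10.0677·5 − (6.0403)² = 13.8539; k = (9.6463·5 − 6.0403·5.3390)/13.8539 = 1.15365, ln C = (10.0677·5.3390 − 6.0403·9.6463)/13.8539 = -0.32586.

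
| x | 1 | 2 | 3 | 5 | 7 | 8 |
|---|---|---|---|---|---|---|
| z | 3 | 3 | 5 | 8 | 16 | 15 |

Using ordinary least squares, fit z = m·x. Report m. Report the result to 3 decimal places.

m = 1.947

AᵀA·[m]ᵀ = Aᵀz reads: 152·m = 296.
(Σx·x = 152, Σx·z = 296.)
Hence m = 296 / 152 ≈ 1.94737.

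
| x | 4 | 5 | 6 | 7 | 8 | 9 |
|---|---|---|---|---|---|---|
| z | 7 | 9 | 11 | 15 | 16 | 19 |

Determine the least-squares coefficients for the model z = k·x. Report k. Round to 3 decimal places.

k = 2.004

Forming MᵀM = [[271]] and Mᵀz = [543]ᵀ gives MᵀM·[k]ᵀ = Mᵀz.
k = 543/271 = 2.00369.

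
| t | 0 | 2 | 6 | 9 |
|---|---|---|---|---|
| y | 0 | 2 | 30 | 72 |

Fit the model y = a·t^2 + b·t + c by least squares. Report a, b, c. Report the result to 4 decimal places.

a = 1.0000, b = -1.0000, c = 0.0000

The normal system AᵀA·[a, b, c]ᵀ = Aᵀy is [[7873, 953, 121]; [953, 121, 17]; [121, 17, 4]]·[a, b, c]ᵀ = [6920, 832, 104]ᵀ.
Solving the 3×3 system (Gaussian elimination) gives a = 1, b = -1, c = 0.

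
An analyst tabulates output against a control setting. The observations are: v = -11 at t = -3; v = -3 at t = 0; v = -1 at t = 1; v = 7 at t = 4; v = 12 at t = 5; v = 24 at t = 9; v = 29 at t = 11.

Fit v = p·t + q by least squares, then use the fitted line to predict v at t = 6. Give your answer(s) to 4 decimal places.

v̂ = 14.4069

Normal-equation sums: Σt·t = 253, Σt = 27, Σ1 = 7.
For Xᵀv: Σt·v = 655, Σv = 57.
XᵀX·[p, q]ᵀ = Xᵀv becomes [[253, 27]; [27, 7]]·[p, q]ᵀ = [655, 57]ᵀ.
Determinant 253·7 − 27² = 1042.
p = (655·7 − 27·57)/1042 = 1523/521; q = (253·57 − 27·655)/1042 = -1632/521.
At t = 6: v̂ = (1523/521)·(6) + (-1632/521)·(1) = 7506/521.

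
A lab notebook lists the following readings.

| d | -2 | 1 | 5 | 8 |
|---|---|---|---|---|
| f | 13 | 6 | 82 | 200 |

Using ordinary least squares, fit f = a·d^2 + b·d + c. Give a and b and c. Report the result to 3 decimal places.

Normal-equation sums: Σd^2·d^2 = 4738, Σd^2·d = 630, Σd^2 = 94, Σd·d = 94, Σd = 12, Σ1 = 4.
Right-hand side: Σd^2·f = 14908, Σd·f = 1990, Σf = 301.
Normal equations: [[4738, 630, 94]; [630, 94, 12]; [94, 12, 4]]·[a, b, c]ᵀ = [14908, 1990, 301]ᵀ.
Row-reducing yields a = 125/42, b = 359/406, c = 1618/609.

a = 2.976, b = 0.884, c = 2.657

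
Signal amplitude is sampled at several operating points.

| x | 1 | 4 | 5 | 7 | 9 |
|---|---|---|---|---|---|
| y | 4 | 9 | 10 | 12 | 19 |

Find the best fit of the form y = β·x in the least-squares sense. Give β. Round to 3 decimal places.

β = 2.006

Setting ∂/∂β … = 0 gives: 172·β = 345.
Hence β = 345 / 172 ≈ 2.00581.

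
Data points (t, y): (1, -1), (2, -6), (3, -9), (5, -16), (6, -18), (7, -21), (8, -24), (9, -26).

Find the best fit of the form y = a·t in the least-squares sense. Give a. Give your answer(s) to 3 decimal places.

a = -2.978

Normal-equation sums: Σt·t = 269.
For Aᵀy: Σt·y = -801.
AᵀA·[a]ᵀ = Aᵀy becomes [[269]]·[a]ᵀ = [-801]ᵀ.
a = (-801)/269 = -2.9777.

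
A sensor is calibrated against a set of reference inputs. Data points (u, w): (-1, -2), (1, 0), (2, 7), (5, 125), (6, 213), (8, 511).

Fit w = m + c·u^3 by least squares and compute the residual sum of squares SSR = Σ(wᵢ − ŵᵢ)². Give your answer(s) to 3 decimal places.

SSR = 4.700

Compute the Gram sums: Σ1 = 6, Σu^3 = 861, Σu^3·u^3 = 324491.
Right-hand side: Σw = 854, Σu^3·w = 323323.
So AᵀA·[m, c]ᵀ = Aᵀw: [[6, 861]; [861, 324491]]·[m, c]ᵀ = [854, 323323]ᵀ.
Δ = 6·324491 − 861² = 1205625.
m = (854·324491 − 861·323323)/1205625 = -1265789/1205625; c = (6·323323 − 861·854)/1205625 = 401548/401875.
Residuals: 59183/1205625, 12229/241125, 68012/1205625, 1388414/1205625, -427838/241125, 562436/1205625; SSR = 5666794/1205625.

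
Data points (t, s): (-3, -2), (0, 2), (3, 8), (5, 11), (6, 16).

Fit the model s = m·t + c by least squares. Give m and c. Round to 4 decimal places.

With design matrix X, XᵀX = [[79, 11]; [11, 5]] and Xᵀs = [181, 35]ᵀ.
Determinant 79·5 − 11² = 274.
m = (181·5 − 11·35)/274 = 260/137; c = (79·35 − 11·181)/274 = 387/137.

m = 1.8978, c = 2.8248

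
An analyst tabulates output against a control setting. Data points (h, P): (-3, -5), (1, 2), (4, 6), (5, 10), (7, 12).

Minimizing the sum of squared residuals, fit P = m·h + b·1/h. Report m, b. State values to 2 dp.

The normal system MᵀM·[m, b]ᵀ = MᵀP is [[100, 5]; [5, 217681/176400]]·[m, b]ᵀ = [175, 373/42]ᵀ.
Eliminating b: (217681/176400)·(row 1) − 5·(row 2) gives (173581/1764)·m = (217681/176400)·175 − 5·(373/42) = 24703/144, so m = 1210447/694324.
Then b = ((373/42) − 5·(1210447/694324))/(217681/176400) = 23100/173581.

m = 1.74, b = 0.13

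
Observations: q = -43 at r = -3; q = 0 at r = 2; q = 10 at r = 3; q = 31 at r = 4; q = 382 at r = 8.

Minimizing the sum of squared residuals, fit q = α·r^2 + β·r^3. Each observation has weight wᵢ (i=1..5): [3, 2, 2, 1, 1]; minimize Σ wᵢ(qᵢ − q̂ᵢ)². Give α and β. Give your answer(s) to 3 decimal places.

With design matrix M, MᵀWM = [[4789, 33613]; [33613, 270013]] and MᵀWq = [23963, 201591]ᵀ.
Determinant 4789·270013 − 33613² = 163258488.
α = (23963·270013 − 33613·201591)/163258488 = -76439191/40814622; β = (4789·201591 − 33613·23963)/163258488 = 39987745/40814622.

α = -1.873, β = 0.980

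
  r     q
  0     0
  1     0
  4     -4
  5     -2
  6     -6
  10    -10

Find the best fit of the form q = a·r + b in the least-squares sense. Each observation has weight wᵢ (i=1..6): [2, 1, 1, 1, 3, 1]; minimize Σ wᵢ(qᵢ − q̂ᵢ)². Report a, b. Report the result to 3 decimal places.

Sums needed: Σwᵢ·r·r = 250, Σwᵢ·r = 38, Σwᵢ·1 = 9.
And Σwᵢ·r·q = -234, Σwᵢ·q = -34.
Eliminating b: 9·(row 1) − 38·(row 2) gives 806·a = 9·(-234) − 38·(-34) = -814, so a = -407/403.
Then b = ((-34) − 38·(-407/403))/9 = 196/403.

a = -1.010, b = 0.486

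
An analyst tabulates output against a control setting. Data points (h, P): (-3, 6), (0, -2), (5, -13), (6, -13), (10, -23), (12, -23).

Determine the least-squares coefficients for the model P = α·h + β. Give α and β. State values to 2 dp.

From the data, Σh·h = 314, Σh = 30, Σ1 = 6.
For XᵀP: Σh·P = -667, ΣP = -68.
Δ = 314·6 − 30² = 984.
α = ((-667)·6 − 30·(-68))/984 = -327/164; β = (314·(-68) − 30·(-667))/984 = -671/492.

α = -1.99, β = -1.36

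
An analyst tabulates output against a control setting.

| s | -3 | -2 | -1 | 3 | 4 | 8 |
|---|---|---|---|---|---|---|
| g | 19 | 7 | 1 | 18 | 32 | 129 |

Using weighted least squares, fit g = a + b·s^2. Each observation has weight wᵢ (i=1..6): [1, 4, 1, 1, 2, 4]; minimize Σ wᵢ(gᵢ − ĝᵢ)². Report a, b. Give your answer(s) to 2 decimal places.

a = -0.68, b = 2.03

The normal system XᵀWX·[a, b]ᵀ = XᵀWg is [[13, 323]; [323, 17123]]·[a, b]ᵀ = [646, 34494]ᵀ.
Determinant 13·17123 − 323² = 118270.
a = (646·17123 − 323·34494)/118270 = -40052/59135; b = (13·34494 − 323·646)/118270 = 119882/59135.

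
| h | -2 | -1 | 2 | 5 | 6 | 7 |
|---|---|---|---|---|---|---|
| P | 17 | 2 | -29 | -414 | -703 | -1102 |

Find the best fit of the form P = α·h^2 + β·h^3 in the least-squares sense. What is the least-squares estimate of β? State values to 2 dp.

β = -2.98

With design matrix M, MᵀM = [[4355, 27707]; [27707, 180059]] and MᵀP = [-89702, -581954]ᵀ.
Eliminating β: 180059·(row 1) − 27707·(row 2) gives 16479096·α = 180059·(-89702) − 27707·(-581954) = -27452940, so α = -2287745/1373258.
Then β = ((-581954) − 27707·(-2287745/1373258))/180059 = -4086363/1373258.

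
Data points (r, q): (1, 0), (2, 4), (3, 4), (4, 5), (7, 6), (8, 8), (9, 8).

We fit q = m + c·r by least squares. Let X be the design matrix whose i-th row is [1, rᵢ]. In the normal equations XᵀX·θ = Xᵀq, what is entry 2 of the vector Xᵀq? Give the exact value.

218

Entry 2 ↔ basis r, so (Xᵀq)_{2} = Σᵢ (r)·qᵢ = (1)·(0) + (2)·(4) + (3)·(4) + (4)·(5) + (7)·(6) + (8)·(8) + (9)·(8) = 218.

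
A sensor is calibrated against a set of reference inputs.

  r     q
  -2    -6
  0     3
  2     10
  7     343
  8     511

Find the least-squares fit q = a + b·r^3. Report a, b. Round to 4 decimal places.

a = 2.3253, b = 0.9934

Entries of MᵀM: Σ1 = 5, Σr^3 = 855, Σr^3·r^3 = 379921.
For Mᵀq: Σq = 861, Σr^3·q = 379409.
MᵀM·[a, b]ᵀ = Mᵀq becomes [[5, 855]; [855, 379921]]·[a, b]ᵀ = [861, 379409]ᵀ.
det = 5·379921 − 855² = 1168580.
a = (861·379921 − 855·379409)/1168580 = 1358643/584290; b = (5·379409 − 855·861)/1168580 = 116089/116858.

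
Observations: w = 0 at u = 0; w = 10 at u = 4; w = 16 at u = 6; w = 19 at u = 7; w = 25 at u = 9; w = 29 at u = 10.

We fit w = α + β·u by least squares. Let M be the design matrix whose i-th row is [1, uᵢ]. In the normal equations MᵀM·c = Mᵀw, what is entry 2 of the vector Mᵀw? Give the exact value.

Entry 2 ↔ basis u, so (Mᵀw)_{2} = Σᵢ (u)·wᵢ = (0)·(0) + (4)·(10) + (6)·(16) + (7)·(19) + (9)·(25) + (10)·(29) = 784.

784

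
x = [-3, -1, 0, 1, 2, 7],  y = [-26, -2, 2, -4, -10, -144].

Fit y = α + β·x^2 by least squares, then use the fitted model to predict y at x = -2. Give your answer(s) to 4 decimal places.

ŷ = -10.9552

With design matrix A, AᵀA = [[6, 64]; [64, 2500]] and Aᵀy = [-184, -7336]ᵀ.
Eliminating β: 2500·(row 1) − 64·(row 2) gives 10904·α = 2500·(-184) − 64·(-7336) = 9504, so α = 1188/1363.
Then β = ((-7336) − 64·(1188/1363))/2500 = -4030/1363.
At x = -2: ŷ = (1188/1363)·(1) + (-4030/1363)·(4) = -14932/1363.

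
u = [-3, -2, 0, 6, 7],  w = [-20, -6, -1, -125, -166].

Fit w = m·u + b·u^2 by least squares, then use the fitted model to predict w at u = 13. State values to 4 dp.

The normal system MᵀM·[m, b]ᵀ = Mᵀw is [[98, 524]; [524, 3794]]·[m, b]ᵀ = [-1840, -12838]ᵀ.
Eliminating b: 3794·(row 1) − 524·(row 2) gives 97236·m = 3794·(-1840) − 524·(-12838) = -253848, so m = -21154/8103.
Then b = ((-12838) − 524·(-21154/8103))/3794 = -24497/8103.
At u = 13: ŵ = (-21154/8103)·(13) + (-24497/8103)·(169) = -1471665/2701.

ŵ = -544.8593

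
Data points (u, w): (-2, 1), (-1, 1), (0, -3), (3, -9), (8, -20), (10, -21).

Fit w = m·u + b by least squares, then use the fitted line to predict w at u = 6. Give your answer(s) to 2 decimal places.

ŵ = -14.48

With design matrix A, AᵀA = [[178, 18]; [18, 6]] and Aᵀw = [-400, -51]ᵀ.
Determinant 178·6 − 18² = 744.
m = ((-400)·6 − 18·(-51))/744 = -247/124; b = (178·(-51) − 18·(-400))/744 = -313/124.
At u = 6: ŵ = (-247/124)·(6) + (-313/124)·(1) = -1795/124.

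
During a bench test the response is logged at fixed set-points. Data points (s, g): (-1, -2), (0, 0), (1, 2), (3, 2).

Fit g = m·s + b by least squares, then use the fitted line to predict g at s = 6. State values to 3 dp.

ĝ = 5.600

The normal equations are: 11·m + 3·b = 10;  3·m + 4·b = 2.
(Σs·s = 11, Σs = 3, Σ1 = 4, Σs·g = 10, Σg = 2.)
Determinant 11·4 − 3² = 35.
m = (10·4 − 3·2)/35 = 34/35; b = (11·2 − 3·10)/35 = -8/35.
At s = 6: ĝ = (34/35)·(6) + (-8/35)·(1) = 28/5.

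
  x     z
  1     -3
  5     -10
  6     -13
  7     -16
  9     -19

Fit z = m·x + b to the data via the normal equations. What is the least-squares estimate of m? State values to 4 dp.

Entries of AᵀA: Σx·x = 192, Σx = 28, Σ1 = 5.
For Aᵀz: Σx·z = -414, Σz = -61.
det = 192·5 − 28² = 176.
m = ((-414)·5 − 28·(-61))/176 = -181/88; b = (192·(-61) − 28·(-414))/176 = -15/22.

m = -2.0568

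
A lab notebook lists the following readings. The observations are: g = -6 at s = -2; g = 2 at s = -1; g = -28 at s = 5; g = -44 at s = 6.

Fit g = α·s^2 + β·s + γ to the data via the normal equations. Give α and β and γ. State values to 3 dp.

From the data, Σs^2·s^2 = 1938, Σs^2·s = 332, Σs^2 = 66, Σs·s = 66, Σs = 8, Σ1 = 4.
Right-hand side: Σs^2·g = -2306, Σs·g = -394, Σg = -76.
Row-reducing yields α = -12/7, β = 353/175, γ = 919/175.

α = -1.714, β = 2.017, γ = 5.251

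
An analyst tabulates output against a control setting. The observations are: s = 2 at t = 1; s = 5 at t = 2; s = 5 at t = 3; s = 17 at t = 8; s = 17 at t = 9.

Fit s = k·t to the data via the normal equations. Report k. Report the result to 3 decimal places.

k = 1.987

Forming MᵀM = [[159]] and Mᵀs = [316]ᵀ gives MᵀM·[k]ᵀ = Mᵀs.
Hence k = 316 / 159 ≈ 1.98742.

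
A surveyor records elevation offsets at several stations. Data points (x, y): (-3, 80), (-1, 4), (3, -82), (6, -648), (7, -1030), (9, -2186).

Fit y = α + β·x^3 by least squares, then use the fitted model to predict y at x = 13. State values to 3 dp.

ŷ = -6588.345

With design matrix A, AᵀA = [[6, 1287]; [1287, 697205]] and Aᵀy = [-3862, -2091230]ᵀ.
Eliminating β: 697205·(row 1) − 1287·(row 2) gives 2526861·α = 697205·(-3862) − 1287·(-2091230) = -1192700, so α = -1192700/2526861.
Then β = ((-2091230) − 1287·(-1192700/2526861))/697205 = -2525662/842287.
At x = 13: ŷ = (-1192700/2526861)·(1) + (-2525662/842287)·(2197) = -16647830942/2526861.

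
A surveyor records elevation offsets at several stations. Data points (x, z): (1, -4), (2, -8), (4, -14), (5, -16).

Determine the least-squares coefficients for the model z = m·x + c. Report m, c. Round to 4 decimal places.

m = -3.0000, c = -1.5000

Entries of MᵀM: Σx·x = 46, Σx = 12, Σ1 = 4.
And Σx·z = -156, Σz = -42.
det = 46·4 − 12² = 40.
m = ((-156)·4 − 12·(-42))/40 = -3; c = (46·(-42) − 12·(-156))/40 = -3/2.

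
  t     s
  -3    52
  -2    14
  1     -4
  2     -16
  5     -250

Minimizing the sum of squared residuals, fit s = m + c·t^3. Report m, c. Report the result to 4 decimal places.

From the data, Σ1 = 5, Σt^3 = 99, Σt^3·t^3 = 16483.
Right-hand side: Σs = -204, Σt^3·s = -32898.
MᵀM·[m, c]ᵀ = Mᵀs becomes [[5, 99]; [99, 16483]]·[m, c]ᵀ = [-204, -32898]ᵀ.
det = 5·16483 − 99² = 72614.
m = ((-204)·16483 − 99·(-32898))/72614 = -52815/36307; c = (5·(-32898) − 99·(-204))/72614 = -72147/36307.

m = -1.4547, c = -1.9871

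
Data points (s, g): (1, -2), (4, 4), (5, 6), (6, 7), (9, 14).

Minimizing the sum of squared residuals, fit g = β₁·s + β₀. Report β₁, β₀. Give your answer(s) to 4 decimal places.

Forming XᵀX = [[159, 25]; [25, 5]] and Xᵀg = [212, 29]ᵀ gives XᵀX·[β₁, β₀]ᵀ = Xᵀg.
Δ = 159·5 − 25² = 170.
β₁ = (212·5 − 25·29)/170 = 67/34; β₀ = (159·29 − 25·212)/170 = -689/170.

β₁ = 1.9706, β₀ = -4.0529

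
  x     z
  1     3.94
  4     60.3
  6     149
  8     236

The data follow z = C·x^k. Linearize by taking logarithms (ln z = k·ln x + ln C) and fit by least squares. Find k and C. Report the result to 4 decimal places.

Taking logs, ln z = k·ln x + ln C, so regress ln z on ln x.
Σln x = 5.2575, Σ(ln x)² = 9.4563, Σln z = 15.9383, Σln x·ln z = 26.0105.
Equations: 9.4563·k + 5.2575·ln C = 26.0105;  5.2575·k + 4·ln C = 15.9383.
Δ = 9.4563·4 − (5.2575)² = 10.1839; k = (26.0105·4 − 5.2575·15.9383)/10.1839 = 1.98808, ln C = (9.4563·15.9383 − 5.2575·26.0105)/10.1839 = 1.37150, so C = exp(1.37150) = 3.94125.

k = 1.9881, C = 3.9412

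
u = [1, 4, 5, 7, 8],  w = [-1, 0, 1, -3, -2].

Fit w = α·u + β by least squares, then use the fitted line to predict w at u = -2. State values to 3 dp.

Compute the Gram sums: Σu·u = 155, Σu = 25, Σ1 = 5.
Right-hand side: Σu·w = -33, Σw = -5.
Eliminating β: 5·(row 1) − 25·(row 2) gives 150·α = 5·(-33) − 25·(-5) = -40, so α = -4/15.
Then β = ((-5) − 25·(-4/15))/5 = 1/3.
At u = -2: ŵ = (-4/15)·(-2) + (1/3)·(1) = 13/15.

ŵ = 0.867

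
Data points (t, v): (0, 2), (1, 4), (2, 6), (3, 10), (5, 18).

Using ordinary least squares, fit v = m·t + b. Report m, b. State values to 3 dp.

Sums needed: Σt·t = 39, Σt = 11, Σ1 = 5.
Right-hand side: Σt·v = 136, Σv = 40.
Determinant 39·5 − 11² = 74.
m = (136·5 − 11·40)/74 = 120/37; b = (39·40 − 11·136)/74 = 32/37.

m = 3.243, b = 0.865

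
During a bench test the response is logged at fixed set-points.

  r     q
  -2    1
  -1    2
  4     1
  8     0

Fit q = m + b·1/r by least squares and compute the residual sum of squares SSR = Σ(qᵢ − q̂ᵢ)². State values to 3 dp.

SSR = 0.749

Sums needed: Σ1 = 4, Σ1/r = -9/8, Σ1/r·1/r = 85/64.
Right-hand side: Σq = 4, Σ1/r·q = -9/4.
AᵀA·[m, b]ᵀ = Aᵀq becomes [[4, -9/8]; [-9/8, 85/64]]·[m, b]ᵀ = [4, -9/4]ᵀ.
Determinant 4·(85/64) − (-9/8)² = 259/64.
m = (4·(85/64) − (-9/8)·(-9/4))/(259/64) = 178/259; b = (4·(-9/4) − (-9/8)·4)/(259/64) = -288/259.
Residuals: -9/37, 52/259, 153/259, -142/259; SSR = 194/259.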